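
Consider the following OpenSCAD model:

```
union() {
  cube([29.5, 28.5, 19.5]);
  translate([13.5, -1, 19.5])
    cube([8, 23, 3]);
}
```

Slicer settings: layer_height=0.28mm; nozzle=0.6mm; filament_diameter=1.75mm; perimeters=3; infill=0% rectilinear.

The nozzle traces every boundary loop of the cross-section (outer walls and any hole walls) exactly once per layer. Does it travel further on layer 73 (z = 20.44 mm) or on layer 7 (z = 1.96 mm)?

Layer 73 (z = 20.44): the cube is not intersected at this z (z outside [0, 19.5]); the cube at (13.5, -1) is present — its section is the full 8×23 rectangle (perimeter 62.00 mm); Merging all regions: only the 8×23 cube at (13.5, -1) is present, so the union is just that shape — boundary = 62.00 mm. So its perimeter = 62.00 mm. Layer 7 (z = 1.96): the 29.5×28.5 cube contributes its full rectangle (perimeter 116.00 mm); the cube at (13.5, -1) does not reach this height (z outside [19.5, 22.5]); Merging all regions: only the 29.5×28.5 cube is present, so the union is just that shape — boundary = 116.00 mm. So its perimeter = 116.00 mm. Layer 7 is larger (116.00 vs 62.00 mm).

layer 7 (z = 1.96 mm)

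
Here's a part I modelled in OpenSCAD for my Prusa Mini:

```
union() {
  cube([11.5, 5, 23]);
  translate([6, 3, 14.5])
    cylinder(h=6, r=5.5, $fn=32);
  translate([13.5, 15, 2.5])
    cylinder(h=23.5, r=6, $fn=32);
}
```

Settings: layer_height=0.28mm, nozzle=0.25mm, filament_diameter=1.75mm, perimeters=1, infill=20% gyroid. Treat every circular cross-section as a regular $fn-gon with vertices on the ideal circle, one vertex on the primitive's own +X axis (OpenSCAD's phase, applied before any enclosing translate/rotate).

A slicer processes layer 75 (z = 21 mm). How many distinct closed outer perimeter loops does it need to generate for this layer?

At z = 21 mm: the cube is present — its section is the full 11.5×5 rectangle; the cylinder at (6, 3) does not reach this height (z outside [14.5, 20.5]); the r=6 cylinder at (13.5, 15) contributes a regular 32-gon of circumradius 6; Merging all regions: the 2 present regions are separate (no shared area or edge), so areas and boundary lengths simply add and each stays a separate island — 2 connected regions. The result has 2 disconnected regions.

2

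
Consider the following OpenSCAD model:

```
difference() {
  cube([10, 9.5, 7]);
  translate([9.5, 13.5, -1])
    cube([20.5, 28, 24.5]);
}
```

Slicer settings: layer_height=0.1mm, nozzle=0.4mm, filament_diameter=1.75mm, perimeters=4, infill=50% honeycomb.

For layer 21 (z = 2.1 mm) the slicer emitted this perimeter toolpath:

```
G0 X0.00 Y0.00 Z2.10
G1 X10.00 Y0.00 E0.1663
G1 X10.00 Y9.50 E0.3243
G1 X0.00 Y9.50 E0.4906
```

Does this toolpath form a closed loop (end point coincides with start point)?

no

Start point (G0): (0.00, 0.00). End point (last G1): the path does not return to the start — open.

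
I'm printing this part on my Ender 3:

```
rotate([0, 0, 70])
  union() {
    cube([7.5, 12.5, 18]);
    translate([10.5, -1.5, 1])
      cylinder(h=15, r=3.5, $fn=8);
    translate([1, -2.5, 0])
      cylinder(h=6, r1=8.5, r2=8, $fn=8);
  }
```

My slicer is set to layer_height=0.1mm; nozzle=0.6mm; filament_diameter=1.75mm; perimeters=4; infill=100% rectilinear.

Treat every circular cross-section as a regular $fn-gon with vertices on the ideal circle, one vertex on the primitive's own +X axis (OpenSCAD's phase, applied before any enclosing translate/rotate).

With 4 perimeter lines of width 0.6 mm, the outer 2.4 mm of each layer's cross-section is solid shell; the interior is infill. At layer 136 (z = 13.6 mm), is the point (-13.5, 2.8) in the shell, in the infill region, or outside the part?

At z = 13.6 mm: the cube is present — its section is the full 7.5×12.5 rectangle; the cylinder at (10.5, -1.5): section is a regular 8-gon, circumradius r=3.5; the cone at (1, -2.5) is not intersected at this z (z outside [0, 6]); Combining (union): the 2 present regions are separate (no shared area or edge), so areas and boundary lengths simply add and each stays a separate island — 2 connected regions; (whole slice rotated 70° about Z — lengths, areas and connectivity unchanged). Overall, the cross-section has 2 separate islands. Undo the 70° rotation: the query point maps to (-1.986, 13.644) in the un-rotated model frame. The nearest boundary edge runs (0.00, 0.00)→(0.00, 12.50); distance from the point to it = 2.29 mm. The point is not inside any of the regions above, so it lies outside the cross-section (2.29 mm from the nearest boundary).

outside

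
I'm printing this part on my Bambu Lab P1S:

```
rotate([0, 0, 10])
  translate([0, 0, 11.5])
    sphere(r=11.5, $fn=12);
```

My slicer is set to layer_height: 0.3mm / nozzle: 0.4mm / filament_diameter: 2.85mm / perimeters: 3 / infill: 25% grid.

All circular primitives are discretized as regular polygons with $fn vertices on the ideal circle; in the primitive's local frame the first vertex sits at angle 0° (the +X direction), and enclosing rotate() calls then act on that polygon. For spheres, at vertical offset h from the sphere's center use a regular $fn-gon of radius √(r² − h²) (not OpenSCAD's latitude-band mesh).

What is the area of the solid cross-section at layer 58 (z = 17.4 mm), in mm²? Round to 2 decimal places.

292.32 mm²

At z = 17.4 mm: the sphere: section is a regular 12-gon, circumradius = √(r²−h²) = √(11.5²−5.9²) = 9.871 (area = (12/2)·9.871²·sin(360°/12) = 292.32 mm²); (rotated 10° about Z; rotation is an isometry so areas/perimeters/island counts are preserved). Overall, the cross-section is a single solid region. Net area = 292.32 mm².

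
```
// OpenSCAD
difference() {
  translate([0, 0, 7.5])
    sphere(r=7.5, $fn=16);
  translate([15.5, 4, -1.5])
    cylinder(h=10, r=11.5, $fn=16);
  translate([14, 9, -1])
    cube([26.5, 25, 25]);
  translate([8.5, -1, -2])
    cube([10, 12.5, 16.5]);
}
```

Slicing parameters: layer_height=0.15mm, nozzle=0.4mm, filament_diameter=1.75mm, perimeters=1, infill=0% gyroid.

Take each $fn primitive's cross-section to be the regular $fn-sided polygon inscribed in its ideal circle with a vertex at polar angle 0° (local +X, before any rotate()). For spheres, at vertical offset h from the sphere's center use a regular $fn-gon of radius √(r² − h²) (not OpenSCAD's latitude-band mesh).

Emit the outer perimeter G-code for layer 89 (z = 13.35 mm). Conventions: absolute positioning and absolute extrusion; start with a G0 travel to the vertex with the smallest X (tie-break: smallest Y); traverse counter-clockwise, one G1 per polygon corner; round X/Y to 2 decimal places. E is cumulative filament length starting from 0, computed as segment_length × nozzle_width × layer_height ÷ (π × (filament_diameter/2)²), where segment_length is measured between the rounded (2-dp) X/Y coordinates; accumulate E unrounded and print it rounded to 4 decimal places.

At z = 13.35 mm: the sphere: section is a regular 16-gon, circumradius = √(r²−h²) = √(7.5²−5.85²) = 4.693; the cylinder at (15.5, 4) is not intersected at this z (z outside [-1.5, 8.5]); the cube at (14, 9) (footprint 26.5×25) is included at this height; the cube at (8.5, -1) is present — its section is the full 10×12.5 rectangle; After the difference (first − rest): starting from the r=7.5 sphere, the 26.5×25 cube at (14, 9) misses the remaining region (no effect); the 10×12.5 cube at (8.5, -1) misses the remaining region (no effect) — 1 connected region. The outline is a single polygon with 16 vertices. Extrusion per mm of travel: 0.4 × 0.15 / (π × 0.875²) = 0.024945. Accumulating E over each segment gives final E = 0.7312.

G0 X-4.69 Y0.00 Z13.35
G1 X-4.34 Y-1.80 E0.0457
G1 X-3.32 Y-3.32 E0.0914
G1 X-1.80 Y-4.34 E0.1371
G1 X0.00 Y-4.69 E0.1828
G1 X1.80 Y-4.34 E0.2286
G1 X3.32 Y-3.32 E0.2742
G1 X4.34 Y-1.80 E0.3199
G1 X4.69 Y0.00 E0.3656
G1 X4.34 Y1.80 E0.4114
G1 X3.32 Y3.32 E0.4570
G1 X1.80 Y4.34 E0.5027
G1 X0.00 Y4.69 E0.5484
G1 X-1.80 Y4.34 E0.5942
G1 X-3.32 Y3.32 E0.6398
G1 X-4.34 Y1.80 E0.6855
G1 X-4.69 Y0.00 E0.7312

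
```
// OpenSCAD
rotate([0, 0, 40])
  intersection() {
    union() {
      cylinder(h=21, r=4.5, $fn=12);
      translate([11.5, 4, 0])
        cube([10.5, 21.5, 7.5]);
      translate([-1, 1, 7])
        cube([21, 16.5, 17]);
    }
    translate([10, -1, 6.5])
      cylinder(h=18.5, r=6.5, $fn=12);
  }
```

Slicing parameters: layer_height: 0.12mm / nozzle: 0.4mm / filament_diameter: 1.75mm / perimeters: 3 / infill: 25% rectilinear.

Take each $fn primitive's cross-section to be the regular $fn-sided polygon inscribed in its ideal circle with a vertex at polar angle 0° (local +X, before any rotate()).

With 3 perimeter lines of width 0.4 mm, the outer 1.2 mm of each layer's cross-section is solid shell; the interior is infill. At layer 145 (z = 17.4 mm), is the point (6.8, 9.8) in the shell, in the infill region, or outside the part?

infill

At z = 17.4 mm: the cylinder: section is a regular 12-gon, circumradius r=4.5; the cube at (11.5, 4) is absent (z outside [0, 7.5]); the cube at (-1, 1) (footprint 21×16.5) is included at this height; Merging all regions: the regions partially overlap (shared area 14.19 mm²), so overlapping operands fuse into one piece — 1 connected region; the cylinder at (10, -1): section is a regular 12-gon, circumradius r=6.5; Taking the intersection: the r=6.5 cylinder at (10, -1) partially overlaps that combined region; clipping to the common part keeps 40.14 mm² — 1 connected region; (whole slice rotated 40° about Z — lengths, areas and connectivity unchanged). Overall, the cross-section is a single solid region. Undo the 40° rotation: the query point maps to (11.508, 3.136) in the un-rotated model frame. The nearest boundary edge runs (10.00, 5.50)→(13.25, 4.63); distance from the point to it = 1.89 mm. The point is inside the cross-section and 1.89 mm from the nearest boundary — more than the 1.2 mm shell width (3 × 0.4), so it's in the infill interior.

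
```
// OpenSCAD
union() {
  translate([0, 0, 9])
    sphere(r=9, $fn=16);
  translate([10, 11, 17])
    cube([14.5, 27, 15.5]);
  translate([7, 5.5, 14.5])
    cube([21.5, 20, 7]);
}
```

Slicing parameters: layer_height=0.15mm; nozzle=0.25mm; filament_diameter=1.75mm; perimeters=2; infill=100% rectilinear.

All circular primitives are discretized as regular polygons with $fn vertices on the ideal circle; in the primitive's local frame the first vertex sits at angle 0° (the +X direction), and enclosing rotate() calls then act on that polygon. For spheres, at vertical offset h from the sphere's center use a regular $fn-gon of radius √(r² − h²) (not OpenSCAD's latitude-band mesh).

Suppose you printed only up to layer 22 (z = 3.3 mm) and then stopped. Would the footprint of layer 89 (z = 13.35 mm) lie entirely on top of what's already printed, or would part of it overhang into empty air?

Compare the two slices. At z = 3.3: the r=9 sphere contributes a regular 16-gon of circumradius √(9²−5.7²) = 6.965 (area = (16/2)·6.965²·sin(360°/16) = 148.51 mm²); the cube at (10, 11) does not reach this height (z outside [17, 32.5]); the cube at (7, 5.5) is absent (z outside [14.5, 21.5]); Taking the union: only the r=9 sphere is present, so the union is just that shape — area = 148.51 mm². At z = 13.35: the r=9 sphere contributes a regular 16-gon of circumradius √(9²−4.35²) = 7.879 (area = (16/2)·7.879²·sin(360°/16) = 190.05 mm²); the cube at (10, 11) is absent (z outside [17, 32.5]); the cube at (7, 5.5) does not reach this height (z outside [14.5, 21.5]); Merging all regions: only the r=9 sphere is present, so the union is just that shape — area = 190.05 mm². Checking containment: at z = 13.35 the cross-section extends beyond the z = 3.3 cross-section by about 41.54 mm².

part overhangs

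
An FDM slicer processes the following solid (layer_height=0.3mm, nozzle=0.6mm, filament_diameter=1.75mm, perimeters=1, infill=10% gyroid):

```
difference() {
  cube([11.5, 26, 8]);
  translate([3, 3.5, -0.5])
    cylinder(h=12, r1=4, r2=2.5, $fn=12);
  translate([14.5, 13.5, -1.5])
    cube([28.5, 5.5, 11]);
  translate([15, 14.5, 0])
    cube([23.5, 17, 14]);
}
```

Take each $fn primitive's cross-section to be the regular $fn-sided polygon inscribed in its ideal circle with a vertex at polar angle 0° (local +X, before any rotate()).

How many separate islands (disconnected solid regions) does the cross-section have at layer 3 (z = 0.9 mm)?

At z = 0.9 mm: the cube (footprint 11.5×26) is included at this height; the cone at (3, 3.5): at t=0.117 of its height the radius interpolates to r₁+(r₂−r₁)t = 3.825, giving a regular 12-gon of that circumradius; the cube at (14.5, 13.5) is present — its section is the full 28.5×5.5 rectangle; the cube at (15, 14.5) (footprint 23.5×17) is included at this height; Subtracting the remaining from the first: starting from the 11.5×26 cube, the cone at (3, 3.5) partially overlaps it — only the 41.22 mm² overlap (of its 43.89 mm²) is removed, clipping the outline; the 28.5×5.5 cube at (14.5, 13.5) misses the remaining region (no effect); the 23.5×17 cube at (15, 14.5) misses the remaining region (no effect) — 2 connected regions. Overall, the cross-section has 2 separate islands. Island count = 2.

2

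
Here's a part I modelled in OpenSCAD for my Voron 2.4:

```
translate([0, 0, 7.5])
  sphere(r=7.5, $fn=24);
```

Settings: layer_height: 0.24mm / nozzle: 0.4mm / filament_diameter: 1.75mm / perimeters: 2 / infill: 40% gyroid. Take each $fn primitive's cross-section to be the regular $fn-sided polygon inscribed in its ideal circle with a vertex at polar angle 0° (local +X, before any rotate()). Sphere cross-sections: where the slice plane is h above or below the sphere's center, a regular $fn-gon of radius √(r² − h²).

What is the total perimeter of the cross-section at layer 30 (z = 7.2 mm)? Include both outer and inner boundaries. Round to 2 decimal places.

46.95 mm

At z = 7.2 mm: the r=7.5 sphere contributes a regular 24-gon of circumradius √(7.5²−0.3²) = 7.494 (perimeter = 2·24·7.494·sin(180°/24) = 46.95 mm). Overall, the cross-section is a single solid region. Total boundary length (outer) = 46.95 mm.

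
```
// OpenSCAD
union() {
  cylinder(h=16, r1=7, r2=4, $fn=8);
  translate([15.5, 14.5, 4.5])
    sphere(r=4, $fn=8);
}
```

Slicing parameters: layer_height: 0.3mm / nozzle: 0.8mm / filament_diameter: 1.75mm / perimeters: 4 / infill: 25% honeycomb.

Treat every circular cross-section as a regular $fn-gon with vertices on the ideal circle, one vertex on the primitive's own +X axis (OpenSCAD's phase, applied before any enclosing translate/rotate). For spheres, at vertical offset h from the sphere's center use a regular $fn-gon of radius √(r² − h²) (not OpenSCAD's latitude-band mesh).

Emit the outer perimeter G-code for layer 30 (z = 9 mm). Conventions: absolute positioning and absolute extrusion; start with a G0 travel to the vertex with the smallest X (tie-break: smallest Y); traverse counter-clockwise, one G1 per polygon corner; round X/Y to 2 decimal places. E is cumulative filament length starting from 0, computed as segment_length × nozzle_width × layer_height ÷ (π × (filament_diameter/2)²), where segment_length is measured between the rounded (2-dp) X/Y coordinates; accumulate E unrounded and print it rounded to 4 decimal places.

At z = 9 mm: the cone: at t=0.562 of its height the radius interpolates to r₁+(r₂−r₁)t = 5.312, giving a regular 8-gon of that circumradius; the sphere at (15.5, 14.5) is absent (|z−center|=4.500 > r=4); Taking the union: only the cone is present, so the union is just that shape — 1 connected region. The outline is a single polygon with 8 vertices. Extrusion per mm of travel: 0.8 × 0.3 / (π × 0.875²) = 0.099780. Accumulating E over each segment gives final E = 3.2464.

G0 X-5.31 Y0.00 Z9.00
G1 X-3.76 Y-3.76 E0.4058
G1 X0.00 Y-5.31 E0.8116
G1 X3.76 Y-3.76 E1.2174
G1 X5.31 Y0.00 E1.6232
G1 X3.76 Y3.76 E2.0290
G1 X0.00 Y5.31 E2.4348
G1 X-3.76 Y3.76 E2.8406
G1 X-5.31 Y0.00 E3.2464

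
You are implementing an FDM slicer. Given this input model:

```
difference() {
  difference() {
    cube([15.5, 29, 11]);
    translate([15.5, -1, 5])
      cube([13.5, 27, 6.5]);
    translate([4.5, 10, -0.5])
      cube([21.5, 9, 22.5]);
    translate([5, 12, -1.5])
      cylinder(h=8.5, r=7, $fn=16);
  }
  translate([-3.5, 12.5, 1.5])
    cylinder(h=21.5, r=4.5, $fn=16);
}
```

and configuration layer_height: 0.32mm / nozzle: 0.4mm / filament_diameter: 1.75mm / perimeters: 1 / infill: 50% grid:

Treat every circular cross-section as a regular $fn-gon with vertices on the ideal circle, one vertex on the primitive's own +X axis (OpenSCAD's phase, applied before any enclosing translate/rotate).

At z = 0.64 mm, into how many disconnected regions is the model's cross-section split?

At z = 0.64 mm: the 15.5×29 cube contributes its full rectangle; the cube at (15.5, -1) does not reach this height (z outside [5, 11.5]); the 21.5×9 cube at (4.5, 10) contributes its full rectangle; the cylinder at (5, 12): section is a regular 16-gon, circumradius r=7; Taking the first minus the rest: starting from the 15.5×29 cube, the 21.5×9 cube at (4.5, 10) partially overlaps it — only the 99.00 mm² overlap (of its 193.50 mm²) is removed, clipping the outline; the r=7 cylinder at (5, 12) partially overlaps it — only the 81.92 mm² overlap (of its 150.01 mm²) is removed, clipping the outline — 2 connected regions; the cylinder at (-3.5, 12.5) is absent (z outside [1.5, 23]); After the difference (first − rest): none of the subtracted shapes is present at this height, so that combined region is unchanged — 2 connected regions. The result has 2 disconnected regions.

2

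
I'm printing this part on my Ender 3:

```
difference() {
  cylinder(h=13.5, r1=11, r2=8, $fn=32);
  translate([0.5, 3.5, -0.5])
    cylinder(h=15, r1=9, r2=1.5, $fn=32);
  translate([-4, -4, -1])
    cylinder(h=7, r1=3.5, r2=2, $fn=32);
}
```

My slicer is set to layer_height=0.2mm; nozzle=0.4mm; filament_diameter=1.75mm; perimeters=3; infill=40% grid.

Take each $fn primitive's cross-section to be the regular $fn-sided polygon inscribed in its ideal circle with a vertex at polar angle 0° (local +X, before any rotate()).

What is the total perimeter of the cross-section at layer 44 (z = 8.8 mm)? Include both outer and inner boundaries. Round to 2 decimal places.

At z = 8.8 mm: the cone (r1=11→r2=8) has section circumradius 9.044 here — a regular 32-gon (perimeter = 2·32·9.044·sin(180°/32) = 56.74 mm); the cone at (0.5, 3.5) (r1=9→r2=1.5) has section circumradius 4.350 here — a regular 32-gon (perimeter = 2·32·4.350·sin(180°/32) = 27.29 mm); the cone at (-4, -4) is absent (z outside [-1, 6]); Taking the first minus the rest: starting from the cone, the cone at (0.5, 3.5) lies wholly inside it (removes its full 59.07 mm² and its 27.29 mm outline becomes a hole wall) — boundary (outer + 1 inner loop) = 84.02 mm. Overall, the cross-section is one region with 1 hole. Total boundary length (outer + inner) = 84.02 mm.

84.02 mm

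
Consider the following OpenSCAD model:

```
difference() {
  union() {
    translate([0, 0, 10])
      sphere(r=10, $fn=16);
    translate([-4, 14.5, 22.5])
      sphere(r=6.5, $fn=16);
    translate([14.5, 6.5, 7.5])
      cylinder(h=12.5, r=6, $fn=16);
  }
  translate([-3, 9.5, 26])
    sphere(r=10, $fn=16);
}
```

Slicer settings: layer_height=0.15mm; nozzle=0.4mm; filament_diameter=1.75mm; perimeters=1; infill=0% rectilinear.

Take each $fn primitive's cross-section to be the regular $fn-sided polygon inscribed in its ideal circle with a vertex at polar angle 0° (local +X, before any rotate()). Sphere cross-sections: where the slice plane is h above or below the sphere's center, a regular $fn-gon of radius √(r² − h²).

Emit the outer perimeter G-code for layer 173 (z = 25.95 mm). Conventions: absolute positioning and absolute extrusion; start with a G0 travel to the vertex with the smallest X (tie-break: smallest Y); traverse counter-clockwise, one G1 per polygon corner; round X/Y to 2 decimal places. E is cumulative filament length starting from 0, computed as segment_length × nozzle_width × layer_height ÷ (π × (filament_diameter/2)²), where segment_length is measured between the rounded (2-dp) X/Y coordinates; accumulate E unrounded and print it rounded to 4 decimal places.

At z = 25.95 mm: the sphere is absent (|z−center|=15.950 > r=10); the r=6.5 sphere at (-4, 14.5) contributes a regular 16-gon of circumradius √(6.5²−3.45²) = 5.509; the cylinder at (14.5, 6.5) is not intersected at this z (z outside [7.5, 20]); Merging all regions: only the r=6.5 sphere at (-4, 14.5) is present, so the union is just that shape — 1 connected region; the sphere at (-3, 9.5): section is a regular 16-gon, circumradius = √(r²−h²) = √(10²−0.05²) = 10.000; Subtracting the remaining from the first: starting from the result so far, the r=10 sphere at (-3, 9.5) partially overlaps it — only the 89.59 mm² overlap (of its 306.14 mm²) is removed, clipping the outline — 1 connected region. The outline is a single polygon with 8 vertices. Extrusion per mm of travel: 0.4 × 0.15 / (π × 0.875²) = 0.024945. Accumulating E over each segment gives final E = 0.3885.

G0 X-8.34 Y17.73 Z25.95
G1 X-6.83 Y18.74 E0.0453
G1 X-3.00 Y19.50 E0.1427
G1 X-1.23 Y19.15 E0.1877
G1 X-1.89 Y19.59 E0.2075
G1 X-4.00 Y20.01 E0.2612
G1 X-6.11 Y19.59 E0.3148
G1 X-7.90 Y18.40 E0.3685
G1 X-8.34 Y17.73 E0.3885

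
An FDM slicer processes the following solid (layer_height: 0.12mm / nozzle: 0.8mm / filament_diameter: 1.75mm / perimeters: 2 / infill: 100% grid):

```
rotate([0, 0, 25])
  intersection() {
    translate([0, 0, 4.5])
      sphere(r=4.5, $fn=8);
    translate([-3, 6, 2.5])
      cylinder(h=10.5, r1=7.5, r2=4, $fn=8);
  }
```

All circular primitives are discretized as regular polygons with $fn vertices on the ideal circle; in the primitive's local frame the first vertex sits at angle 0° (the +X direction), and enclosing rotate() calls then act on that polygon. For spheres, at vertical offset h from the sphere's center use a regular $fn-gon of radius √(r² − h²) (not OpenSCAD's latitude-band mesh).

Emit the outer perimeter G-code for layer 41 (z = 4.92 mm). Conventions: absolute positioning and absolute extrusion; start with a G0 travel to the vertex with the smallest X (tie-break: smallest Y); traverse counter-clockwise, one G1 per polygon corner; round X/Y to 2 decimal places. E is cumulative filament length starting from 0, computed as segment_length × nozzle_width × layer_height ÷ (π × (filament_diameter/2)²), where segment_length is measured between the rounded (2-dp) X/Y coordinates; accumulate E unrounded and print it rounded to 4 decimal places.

At z = 4.92 mm: the r=4.5 sphere slices to a regular 8-gon of circumradius 4.480 (√(r²−h²) with h=0.42 from center); the cone at (-3, 6) (r1=7.5→r2=4) has section circumradius 6.693 here — a regular 8-gon; Taking the intersection: the cone at (-3, 6) partially overlaps the r=4.5 sphere; clipping to the common part keeps 21.65 mm² — 1 connected region; (whole slice rotated 25° about Z — lengths, areas and connectivity unchanged). The outline is a single polygon with 7 vertices. Extrusion per mm of travel: 0.8 × 0.12 / (π × 0.875²) = 0.039912. Accumulating E over each segment gives final E = 0.7491.

G0 X-4.21 Y1.53 Z4.92
G1 X-4.06 Y-1.89 E0.1366
G1 X-3.98 Y-1.96 E0.1409
G1 X-2.43 Y-1.90 E0.2028
G1 X1.04 Y1.88 E0.4076
G1 X0.93 Y4.18 E0.4995
G1 X-1.89 Y4.06 E0.6121
G1 X-4.21 Y1.53 E0.7491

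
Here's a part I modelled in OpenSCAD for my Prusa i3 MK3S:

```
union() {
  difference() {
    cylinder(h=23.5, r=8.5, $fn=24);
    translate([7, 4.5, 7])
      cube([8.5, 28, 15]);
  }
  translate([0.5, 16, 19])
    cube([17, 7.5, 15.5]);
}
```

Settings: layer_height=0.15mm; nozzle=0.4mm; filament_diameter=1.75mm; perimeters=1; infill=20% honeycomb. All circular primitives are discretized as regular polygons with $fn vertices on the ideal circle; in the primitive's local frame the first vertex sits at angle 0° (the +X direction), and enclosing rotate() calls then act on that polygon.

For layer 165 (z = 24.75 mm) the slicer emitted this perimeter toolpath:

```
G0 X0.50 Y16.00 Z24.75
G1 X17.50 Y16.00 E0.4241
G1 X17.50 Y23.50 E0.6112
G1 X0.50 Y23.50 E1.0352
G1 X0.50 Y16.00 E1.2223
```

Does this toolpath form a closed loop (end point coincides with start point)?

yes

Start point (G0): (0.50, 16.00). End point (last G1): the path returns to the start — closed.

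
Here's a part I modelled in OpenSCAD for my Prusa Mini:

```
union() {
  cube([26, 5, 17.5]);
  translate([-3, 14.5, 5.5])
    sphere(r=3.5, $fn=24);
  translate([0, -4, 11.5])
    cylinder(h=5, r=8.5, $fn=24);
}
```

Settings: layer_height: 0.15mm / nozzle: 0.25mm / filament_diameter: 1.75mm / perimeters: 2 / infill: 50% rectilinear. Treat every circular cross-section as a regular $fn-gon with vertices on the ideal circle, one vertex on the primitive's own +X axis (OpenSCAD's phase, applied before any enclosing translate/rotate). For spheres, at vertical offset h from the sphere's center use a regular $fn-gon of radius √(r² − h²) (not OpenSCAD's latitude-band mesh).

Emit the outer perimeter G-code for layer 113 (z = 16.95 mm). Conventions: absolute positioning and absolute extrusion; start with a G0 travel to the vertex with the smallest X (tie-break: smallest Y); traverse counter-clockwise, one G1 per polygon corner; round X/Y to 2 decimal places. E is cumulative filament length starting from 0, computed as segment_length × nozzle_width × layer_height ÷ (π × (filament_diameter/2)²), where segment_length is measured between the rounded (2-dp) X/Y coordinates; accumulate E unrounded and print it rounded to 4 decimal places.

G0 X0.00 Y0.00 Z16.95
G1 X26.00 Y0.00 E0.4054
G1 X26.00 Y5.00 E0.4833
G1 X0.00 Y5.00 E0.8887
G1 X0.00 Y0.00 E0.9666

At z = 16.95 mm: the cube (footprint 26×5) is included at this height; the sphere at (-3, 14.5) is absent (|z−center|=11.450 > r=3.5); the cylinder at (0, -4) is not intersected at this z (z outside [11.5, 16.5]); Taking the union: only the 26×5 cube is present, so the union is just that shape — 1 connected region. The outline is a single polygon with 4 vertices. Extrusion per mm of travel: 0.25 × 0.15 / (π × 0.875²) = 0.015591. Accumulating E over each segment gives final E = 0.9666.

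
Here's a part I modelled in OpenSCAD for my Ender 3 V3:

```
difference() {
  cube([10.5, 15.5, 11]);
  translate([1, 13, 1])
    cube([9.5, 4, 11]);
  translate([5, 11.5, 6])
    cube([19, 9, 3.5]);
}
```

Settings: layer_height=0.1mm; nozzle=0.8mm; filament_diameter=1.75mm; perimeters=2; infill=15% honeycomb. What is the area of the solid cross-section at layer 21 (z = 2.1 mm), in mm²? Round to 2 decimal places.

At z = 2.1 mm: the cube (footprint 10.5×15.5) is included at this height (area 162.75 mm²); the cube at (1, 13) is present — its section is the full 9.5×4 rectangle (area 38.00 mm²); the cube at (5, 11.5) is not intersected at this z (z outside [6, 9.5]); Subtracting the remaining from the first: starting from the 10.5×15.5 cube (162.75 mm²), the 9.5×4 cube at (1, 13) partially overlaps it — only the 23.75 mm² overlap (of its 38.00 mm²) is removed, clipping the outline — area = 139.00 mm². Overall, the cross-section is a single solid region. Net area = 139.00 mm².

139.00 mm²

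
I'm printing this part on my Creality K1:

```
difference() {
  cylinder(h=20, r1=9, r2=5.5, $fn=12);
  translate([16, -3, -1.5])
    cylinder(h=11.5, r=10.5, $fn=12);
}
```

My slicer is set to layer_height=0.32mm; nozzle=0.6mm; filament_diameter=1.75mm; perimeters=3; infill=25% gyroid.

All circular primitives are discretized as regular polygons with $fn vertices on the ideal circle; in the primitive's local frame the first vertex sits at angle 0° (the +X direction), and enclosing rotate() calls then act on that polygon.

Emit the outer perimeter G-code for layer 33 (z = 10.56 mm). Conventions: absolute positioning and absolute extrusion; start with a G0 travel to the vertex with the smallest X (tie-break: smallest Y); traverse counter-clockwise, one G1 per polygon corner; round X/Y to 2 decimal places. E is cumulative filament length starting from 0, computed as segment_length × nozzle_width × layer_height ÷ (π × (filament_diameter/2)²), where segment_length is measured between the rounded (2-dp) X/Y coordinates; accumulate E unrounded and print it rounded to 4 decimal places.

G0 X-7.15 Y0.00 Z10.56
G1 X-6.19 Y-3.58 E0.2959
G1 X-3.58 Y-6.19 E0.5905
G1 X0.00 Y-7.15 E0.8864
G1 X3.58 Y-6.19 E1.1822
G1 X6.19 Y-3.58 E1.4769
G1 X7.15 Y0.00 E1.7727
G1 X6.19 Y3.58 E2.0686
G1 X3.58 Y6.19 E2.3633
G1 X0.00 Y7.15 E2.6591
G1 X-3.58 Y6.19 E2.9550
G1 X-6.19 Y3.58 E3.2496
G1 X-7.15 Y0.00 E3.5455

At z = 10.56 mm: the cone: at t=0.528 of its height the radius interpolates to r₁+(r₂−r₁)t = 7.152, giving a regular 12-gon of that circumradius; the cylinder at (16, -3) is not intersected at this z (z outside [-1.5, 10]); After the difference (first − rest): none of the subtracted shapes is present at this height, so the cone is unchanged — 1 connected region. The outline is a single polygon with 12 vertices. Extrusion per mm of travel: 0.6 × 0.32 / (π × 0.875²) = 0.079824. Accumulating E over each segment gives final E = 3.5455.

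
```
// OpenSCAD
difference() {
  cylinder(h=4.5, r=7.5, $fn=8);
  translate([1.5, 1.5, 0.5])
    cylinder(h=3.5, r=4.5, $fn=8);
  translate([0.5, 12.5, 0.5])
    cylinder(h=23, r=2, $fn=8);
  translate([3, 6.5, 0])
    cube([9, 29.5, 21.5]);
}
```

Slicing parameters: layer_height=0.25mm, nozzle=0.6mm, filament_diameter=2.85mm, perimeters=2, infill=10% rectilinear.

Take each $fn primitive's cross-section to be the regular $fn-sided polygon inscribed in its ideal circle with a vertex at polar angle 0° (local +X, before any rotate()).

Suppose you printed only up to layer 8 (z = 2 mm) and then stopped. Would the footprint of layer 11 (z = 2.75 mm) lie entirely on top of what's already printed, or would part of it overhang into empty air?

entirely on top

Compare the two slices. At z = 2: the r=7.5 cylinder gives a regular 8-gon of circumradius 7.5 (constant along its height) (area = (8/2)·7.500²·sin(360°/8) = 159.10 mm²); the r=4.5 cylinder at (1.5, 1.5) contributes a regular 8-gon of circumradius 4.5 (area = (8/2)·4.500²·sin(360°/8) = 57.28 mm²); the cylinder at (0.5, 12.5): section is a regular 8-gon, circumradius r=2 (area = (8/2)·2.000²·sin(360°/8) = 11.31 mm²); the cube at (3, 6.5) (footprint 9×29.5) is included at this height (area 265.50 mm²); Subtracting the remaining from the first: starting from the r=7.5 cylinder (159.10 mm²), the r=4.5 cylinder at (1.5, 1.5) lies wholly inside it (removes its full 57.28 mm² and its 27.55 mm outline becomes a hole wall); the r=2 cylinder at (0.5, 12.5) misses the remaining region (no effect); the 9×29.5 cube at (3, 6.5) misses the remaining region (no effect) — area = 101.82 mm². At z = 2.75: the r=7.5 cylinder contributes a regular 8-gon of circumradius 7.5 (area = (8/2)·7.500²·sin(360°/8) = 159.10 mm²); the r=4.5 cylinder at (1.5, 1.5) contributes a regular 8-gon of circumradius 4.5 (area = (8/2)·4.500²·sin(360°/8) = 57.28 mm²); the cylinder at (0.5, 12.5): section is a regular 8-gon, circumradius r=2 (area = (8/2)·2.000²·sin(360°/8) = 11.31 mm²); the cube at (3, 6.5) (footprint 9×29.5) is included at this height (area 265.50 mm²); Subtracting the remaining from the first: starting from the r=7.5 cylinder (159.10 mm²), the r=4.5 cylinder at (1.5, 1.5) lies wholly inside it (removes its full 57.28 mm² and its 27.55 mm outline becomes a hole wall); the r=2 cylinder at (0.5, 12.5) misses the remaining region (no effect); the 9×29.5 cube at (3, 6.5) misses the remaining region (no effect) — area = 101.82 mm². Checking containment: the cross-section at z = 2.75 is a subset of the cross-section at z = 2.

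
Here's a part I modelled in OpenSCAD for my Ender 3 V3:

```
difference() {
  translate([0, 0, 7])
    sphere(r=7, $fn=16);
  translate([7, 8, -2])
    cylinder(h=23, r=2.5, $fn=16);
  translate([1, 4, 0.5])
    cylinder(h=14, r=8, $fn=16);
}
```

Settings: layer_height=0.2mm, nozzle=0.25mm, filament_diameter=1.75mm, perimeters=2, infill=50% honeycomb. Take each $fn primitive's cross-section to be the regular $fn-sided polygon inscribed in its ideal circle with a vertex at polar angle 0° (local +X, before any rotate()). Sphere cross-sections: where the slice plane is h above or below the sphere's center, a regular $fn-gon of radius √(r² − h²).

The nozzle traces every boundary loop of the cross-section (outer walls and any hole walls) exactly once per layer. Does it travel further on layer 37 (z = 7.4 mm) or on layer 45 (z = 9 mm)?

Layer 37 (z = 7.4): the r=7 sphere slices to a regular 16-gon of circumradius 6.989 (√(r²−h²) with h=0.4 from center) (perimeter = 2·16·6.989·sin(180°/16) = 43.63 mm); the cylinder at (7, 8): section is a regular 16-gon, circumradius r=2.5 (perimeter = 2·16·2.500·sin(180°/16) = 15.61 mm); the r=8 cylinder at (1, 4) gives a regular 16-gon of circumradius 8 (constant along its height) (perimeter = 2·16·8.000·sin(180°/16) = 49.94 mm); After the difference (first − rest): starting from the r=7 sphere, the r=2.5 cylinder at (7, 8) misses the remaining region (no effect); the r=8 cylinder at (1, 4) partially overlaps it — only the 110.70 mm² overlap (of its 195.93 mm²) is removed, clipping the outline — boundary = 38.81 mm. So its perimeter = 38.81 mm. Layer 45 (z = 9): the r=7 sphere contributes a regular 16-gon of circumradius √(7²−2²) = 6.708 (perimeter = 2·16·6.708·sin(180°/16) = 41.88 mm); the r=2.5 cylinder at (7, 8) gives a regular 16-gon of circumradius 2.5 (constant along its height) (perimeter = 2·16·2.500·sin(180°/16) = 15.61 mm); the r=8 cylinder at (1, 4) gives a regular 16-gon of circumradius 8 (constant along its height) (perimeter = 2·16·8.000·sin(180°/16) = 49.94 mm); Taking the first minus the rest: starting from the r=7 sphere, the r=2.5 cylinder at (7, 8) misses the remaining region (no effect); the r=8 cylinder at (1, 4) partially overlaps it — only the 104.79 mm² overlap (of its 195.93 mm²) is removed, clipping the outline — boundary = 35.88 mm. So its perimeter = 35.88 mm. Layer 37 is larger (38.81 vs 35.88 mm).

layer 37 (z = 7.4 mm)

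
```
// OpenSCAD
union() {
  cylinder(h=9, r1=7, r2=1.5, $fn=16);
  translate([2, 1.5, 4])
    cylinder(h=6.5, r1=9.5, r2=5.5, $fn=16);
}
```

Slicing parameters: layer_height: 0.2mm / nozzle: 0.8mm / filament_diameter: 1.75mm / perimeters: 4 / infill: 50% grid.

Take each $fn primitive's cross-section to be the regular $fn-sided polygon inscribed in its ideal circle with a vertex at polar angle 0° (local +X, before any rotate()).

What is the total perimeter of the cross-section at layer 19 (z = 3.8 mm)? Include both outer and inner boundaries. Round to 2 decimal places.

29.20 mm

At z = 3.8 mm: the cone (r1=7→r2=1.5) has section circumradius 4.678 here — a regular 16-gon (perimeter = 2·16·4.678·sin(180°/16) = 29.20 mm); the cone at (2, 1.5) does not reach this height (z outside [4, 10.5]); Taking the union: only the cone is present, so the union is just that shape — boundary = 29.20 mm. Overall, the cross-section is a single solid region. Total boundary length (outer) = 29.20 mm.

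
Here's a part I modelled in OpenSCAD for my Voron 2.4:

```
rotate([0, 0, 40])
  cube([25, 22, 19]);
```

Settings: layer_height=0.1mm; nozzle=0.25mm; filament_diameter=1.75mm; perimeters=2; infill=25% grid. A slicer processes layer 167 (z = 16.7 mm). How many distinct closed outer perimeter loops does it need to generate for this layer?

1

At z = 16.7 mm: the 25×22 cube contributes its full rectangle; (whole slice rotated 40° about Z — lengths, areas and connectivity unchanged). The result has 1 disconnected region.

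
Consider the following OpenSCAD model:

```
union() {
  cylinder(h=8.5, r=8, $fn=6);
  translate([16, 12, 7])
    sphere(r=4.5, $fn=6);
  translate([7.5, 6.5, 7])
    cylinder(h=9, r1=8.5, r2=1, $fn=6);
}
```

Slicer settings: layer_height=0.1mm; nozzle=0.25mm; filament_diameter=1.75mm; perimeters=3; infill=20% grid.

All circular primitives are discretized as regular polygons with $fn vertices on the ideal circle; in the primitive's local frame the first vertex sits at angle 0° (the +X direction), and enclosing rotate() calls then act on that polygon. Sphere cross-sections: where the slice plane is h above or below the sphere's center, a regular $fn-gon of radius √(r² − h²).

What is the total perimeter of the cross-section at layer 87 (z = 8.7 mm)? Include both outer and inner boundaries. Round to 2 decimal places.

At z = 8.7 mm: the cylinder is absent (z outside [0, 8.5]); the sphere at (16, 12): section is a regular 6-gon, circumradius = √(r²−h²) = √(4.5²−1.7²) = 4.167 (perimeter = 2·6·4.167·sin(180°/6) = 25.00 mm); the cone at (7.5, 6.5) (r1=8.5→r2=1) has section circumradius 7.083 here — a regular 6-gon (perimeter = 2·6·7.083·sin(180°/6) = 42.50 mm); Merging all regions: the 2 present regions are separate (no shared area or edge), so areas and boundary lengths simply add and each stays a separate island — boundary = 67.50 mm. Overall, the cross-section has 2 separate islands. Total boundary length (outer) = 67.50 mm.

67.50 mm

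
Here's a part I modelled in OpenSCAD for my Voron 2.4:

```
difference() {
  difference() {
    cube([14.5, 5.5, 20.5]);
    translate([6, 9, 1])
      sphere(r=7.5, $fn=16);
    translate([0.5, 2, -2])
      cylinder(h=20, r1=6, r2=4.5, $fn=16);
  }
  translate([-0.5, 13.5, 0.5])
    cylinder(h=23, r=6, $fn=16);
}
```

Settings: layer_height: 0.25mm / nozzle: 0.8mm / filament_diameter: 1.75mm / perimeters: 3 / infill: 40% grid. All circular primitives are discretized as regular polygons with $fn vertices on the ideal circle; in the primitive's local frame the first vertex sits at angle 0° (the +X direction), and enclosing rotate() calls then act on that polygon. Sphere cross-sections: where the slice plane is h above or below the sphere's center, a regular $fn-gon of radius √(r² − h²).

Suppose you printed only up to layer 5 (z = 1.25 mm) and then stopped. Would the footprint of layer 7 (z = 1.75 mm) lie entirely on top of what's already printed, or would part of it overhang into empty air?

entirely on top

Compare the two slices. At z = 1.25: the cube is present — its section is the full 14.5×5.5 rectangle (area 79.75 mm²); the r=7.5 sphere at (6, 9) contributes a regular 16-gon of circumradius √(7.5²−0.25²) = 7.496 (area = (16/2)·7.496²·sin(360°/16) = 172.02 mm²); the cone at (0.5, 2) (r1=6→r2=4.5) has section circumradius 5.756 here — a regular 16-gon (area = (16/2)·5.756²·sin(360°/16) = 101.44 mm²); Subtracting the remaining from the first: starting from the 14.5×5.5 cube (79.75 mm²), the r=7.5 sphere at (6, 9) partially overlaps it — only the 35.97 mm² overlap (of its 172.02 mm²) is removed, clipping the outline; the cone at (0.5, 2) partially overlaps it — only the 15.12 mm² overlap (of its 101.44 mm²) is removed, clipping the outline — area = 28.65 mm²; the r=6 cylinder at (-0.5, 13.5) contributes a regular 16-gon of circumradius 6 (area = (16/2)·6.000²·sin(360°/16) = 110.21 mm²); Taking the first minus the rest: starting from that combined region (28.65 mm²), the r=6 cylinder at (-0.5, 13.5) misses the remaining region (no effect) — area = 28.65 mm². At z = 1.75: the 14.5×5.5 cube contributes its full rectangle (area 79.75 mm²); the r=7.5 sphere at (6, 9) contributes a regular 16-gon of circumradius √(7.5²−0.75²) = 7.462 (area = (16/2)·7.462²·sin(360°/16) = 170.49 mm²); the cone at (0.5, 2): at t=0.188 of its height the radius interpolates to r₁+(r₂−r₁)t = 5.719, giving a regular 16-gon of that circumradius (area = (16/2)·5.719²·sin(360°/16) = 100.12 mm²); After the difference (first − rest): starting from the 14.5×5.5 cube (79.75 mm²), the r=7.5 sphere at (6, 9) partially overlaps it — only the 35.48 mm² overlap (of its 170.49 mm²) is removed, clipping the outline; the cone at (0.5, 2) partially overlaps it — only the 15.30 mm² overlap (of its 100.12 mm²) is removed, clipping the outline — area = 28.97 mm²; the cylinder at (-0.5, 13.5): section is a regular 16-gon, circumradius r=6 (area = (16/2)·6.000²·sin(360°/16) = 110.21 mm²); After the difference (first − rest): starting from that combined region (28.97 mm²), the r=6 cylinder at (-0.5, 13.5) misses the remaining region (no effect) — area = 28.97 mm². Checking containment: the cross-section at z = 1.75 is a subset of the cross-section at z = 1.25.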